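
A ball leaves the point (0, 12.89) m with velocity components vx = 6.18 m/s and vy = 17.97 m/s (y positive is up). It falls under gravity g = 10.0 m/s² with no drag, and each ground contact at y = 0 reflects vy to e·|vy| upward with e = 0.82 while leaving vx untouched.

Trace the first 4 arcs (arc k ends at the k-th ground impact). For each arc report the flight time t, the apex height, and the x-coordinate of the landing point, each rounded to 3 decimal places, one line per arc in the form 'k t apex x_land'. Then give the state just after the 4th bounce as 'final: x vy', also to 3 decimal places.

1 4.207 29.036 25.998
2 3.952 19.524 50.422
3 3.241 13.128 70.450
4 2.657 8.827 86.872
final: 86.872 10.895

Arc 1: start y=12.890, vy=17.970 → t=4.207, apex=29.036, x_land=25.998, impact vy=-24.098
  bounce: vy ← 0.82·24.098 = 19.760
Arc 2: start y=0.000, vy=19.760 → t=3.952, apex=19.524, x_land=50.422, impact vy=-19.760
  bounce: vy ← 0.82·19.760 = 16.204
Arc 3: start y=0.000, vy=16.204 → t=3.241, apex=13.128, x_land=70.450, impact vy=-16.204
  bounce: vy ← 0.82·16.204 = 13.287
Arc 4: start y=0.000, vy=13.287 → t=2.657, apex=8.827, x_land=86.872, impact vy=-13.287
  bounce: vy ← 0.82·13.287 = 10.895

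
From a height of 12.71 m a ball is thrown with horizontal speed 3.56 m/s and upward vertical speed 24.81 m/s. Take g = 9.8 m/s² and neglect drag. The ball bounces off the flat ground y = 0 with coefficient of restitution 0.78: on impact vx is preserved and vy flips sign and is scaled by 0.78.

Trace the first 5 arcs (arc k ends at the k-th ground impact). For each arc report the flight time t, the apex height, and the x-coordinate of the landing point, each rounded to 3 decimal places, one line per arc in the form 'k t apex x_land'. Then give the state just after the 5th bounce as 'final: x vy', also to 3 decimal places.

Arc 1: start y=12.710, vy=24.810 → t=5.532, apex=44.115, x_land=19.694, impact vy=-29.405
  bounce: vy ← 0.78·29.405 = 22.936
Arc 2: start y=0.000, vy=22.936 → t=4.681, apex=26.840, x_land=36.358, impact vy=-22.936
  bounce: vy ← 0.78·22.936 = 17.890
Arc 3: start y=0.000, vy=17.890 → t=3.651, apex=16.329, x_land=49.356, impact vy=-17.890
  bounce: vy ← 0.78·17.890 = 13.954
Arc 4: start y=0.000, vy=13.954 → t=2.848, apex=9.935, x_land=59.494, impact vy=-13.954
  bounce: vy ← 0.78·13.954 = 10.884
Arc 5: start y=0.000, vy=10.884 → t=2.221, apex=6.044, x_land=67.402, impact vy=-10.884
  bounce: vy ← 0.78·10.884 = 8.490

1 5.532 44.115 19.694
2 4.681 26.840 36.358
3 3.651 16.329 49.356
4 2.848 9.935 59.494
5 2.221 6.044 67.402
final: 67.402 8.490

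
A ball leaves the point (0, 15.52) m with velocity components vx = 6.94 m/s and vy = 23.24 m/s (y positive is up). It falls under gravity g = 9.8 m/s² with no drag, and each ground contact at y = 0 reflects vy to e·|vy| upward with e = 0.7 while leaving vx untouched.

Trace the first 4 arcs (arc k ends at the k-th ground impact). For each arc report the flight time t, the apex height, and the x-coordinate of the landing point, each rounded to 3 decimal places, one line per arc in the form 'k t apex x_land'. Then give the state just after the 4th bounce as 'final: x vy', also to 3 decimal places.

1 5.336 43.076 37.035
2 4.151 21.107 65.842
3 2.906 10.343 86.008
4 2.034 5.068 100.123
final: 100.123 6.977

Arc 1: start y=15.520, vy=23.240 → t=5.336, apex=43.076, x_land=37.035, impact vy=-29.057
  bounce: vy ← 0.7·29.057 = 20.340
Arc 2: start y=0.000, vy=20.340 → t=4.151, apex=21.107, x_land=65.842, impact vy=-20.340
  bounce: vy ← 0.7·20.340 = 14.238
Arc 3: start y=0.000, vy=14.238 → t=2.906, apex=10.343, x_land=86.008, impact vy=-14.238
  bounce: vy ← 0.7·14.238 = 9.966
Arc 4: start y=0.000, vy=9.966 → t=2.034, apex=5.068, x_land=100.123, impact vy=-9.966
  bounce: vy ← 0.7·9.966 = 6.977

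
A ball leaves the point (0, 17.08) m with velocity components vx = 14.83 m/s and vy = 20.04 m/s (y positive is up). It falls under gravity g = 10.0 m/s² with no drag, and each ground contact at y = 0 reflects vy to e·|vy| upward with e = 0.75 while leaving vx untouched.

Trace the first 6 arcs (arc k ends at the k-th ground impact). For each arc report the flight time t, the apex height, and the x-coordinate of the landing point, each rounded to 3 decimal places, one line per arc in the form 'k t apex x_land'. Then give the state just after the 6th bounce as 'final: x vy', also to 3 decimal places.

1 4.730 37.160 70.148
2 4.089 20.903 130.792
3 3.067 11.758 176.275
4 2.300 6.614 210.387
5 1.725 3.720 235.971
6 1.294 2.093 255.159
final: 255.159 4.852

Arc 1: start y=17.080, vy=20.040 → t=4.730, apex=37.160, x_land=70.148, impact vy=-27.262
  bounce: vy ← 0.75·27.262 = 20.446
Arc 2: start y=0.000, vy=20.446 → t=4.089, apex=20.903, x_land=130.792, impact vy=-20.446
  bounce: vy ← 0.75·20.446 = 15.335
Arc 3: start y=0.000, vy=15.335 → t=3.067, apex=11.758, x_land=176.275, impact vy=-15.335
  bounce: vy ← 0.75·15.335 = 11.501
Arc 4: start y=0.000, vy=11.501 → t=2.300, apex=6.614, x_land=210.387, impact vy=-11.501
  bounce: vy ← 0.75·11.501 = 8.626
Arc 5: start y=0.000, vy=8.626 → t=1.725, apex=3.720, x_land=235.971, impact vy=-8.626
  bounce: vy ← 0.75·8.626 = 6.469
Arc 6: start y=0.000, vy=6.469 → t=1.294, apex=2.093, x_land=255.159, impact vy=-6.469
  bounce: vy ← 0.75·6.469 = 4.852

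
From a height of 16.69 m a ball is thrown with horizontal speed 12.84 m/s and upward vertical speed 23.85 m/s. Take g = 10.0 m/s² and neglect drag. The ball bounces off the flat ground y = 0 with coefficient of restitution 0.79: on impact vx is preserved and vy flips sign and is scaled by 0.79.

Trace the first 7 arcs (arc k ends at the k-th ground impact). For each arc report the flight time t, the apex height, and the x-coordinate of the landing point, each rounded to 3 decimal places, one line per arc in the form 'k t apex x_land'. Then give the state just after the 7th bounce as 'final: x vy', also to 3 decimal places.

1 5.389 45.131 69.199
2 4.747 28.166 130.150
3 3.750 17.579 178.300
4 2.963 10.971 216.339
5 2.340 6.847 246.390
6 1.849 4.273 270.130
7 1.461 2.667 288.885
final: 288.885 5.770

Arc 1: start y=16.690, vy=23.850 → t=5.389, apex=45.131, x_land=69.199, impact vy=-30.044
  bounce: vy ← 0.79·30.044 = 23.735
Arc 2: start y=0.000, vy=23.735 → t=4.747, apex=28.166, x_land=130.150, impact vy=-23.735
  bounce: vy ← 0.79·23.735 = 18.750
Arc 3: start y=0.000, vy=18.750 → t=3.750, apex=17.579, x_land=178.300, impact vy=-18.750
  bounce: vy ← 0.79·18.750 = 14.813
Arc 4: start y=0.000, vy=14.813 → t=2.963, apex=10.971, x_land=216.339, impact vy=-14.813
  bounce: vy ← 0.79·14.813 = 11.702
Arc 5: start y=0.000, vy=11.702 → t=2.340, apex=6.847, x_land=246.390, impact vy=-11.702
  bounce: vy ← 0.79·11.702 = 9.245
Arc 6: start y=0.000, vy=9.245 → t=1.849, apex=4.273, x_land=270.130, impact vy=-9.245
  bounce: vy ← 0.79·9.245 = 7.303
Arc 7: start y=0.000, vy=7.303 → t=1.461, apex=2.667, x_land=288.885, impact vy=-7.303
  bounce: vy ← 0.79·7.303 = 5.770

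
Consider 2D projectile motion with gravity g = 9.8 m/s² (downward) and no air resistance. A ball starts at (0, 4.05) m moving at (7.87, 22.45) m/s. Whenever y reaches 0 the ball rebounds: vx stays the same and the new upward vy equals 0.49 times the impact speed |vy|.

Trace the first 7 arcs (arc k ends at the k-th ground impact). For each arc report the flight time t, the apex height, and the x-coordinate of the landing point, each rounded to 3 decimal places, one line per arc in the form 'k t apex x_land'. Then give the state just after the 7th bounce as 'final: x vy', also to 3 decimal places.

1 4.755 29.764 37.425
2 2.415 7.146 56.434
3 1.184 1.716 65.748
4 0.580 0.412 70.312
5 0.284 0.099 72.549
6 0.139 0.024 73.644
7 0.068 0.006 74.181
final: 74.181 0.164

Arc 1: start y=4.050, vy=22.450 → t=4.755, apex=29.764, x_land=37.425, impact vy=-24.153
  bounce: vy ← 0.49·24.153 = 11.835
Arc 2: start y=0.000, vy=11.835 → t=2.415, apex=7.146, x_land=56.434, impact vy=-11.835
  bounce: vy ← 0.49·11.835 = 5.799
Arc 3: start y=0.000, vy=5.799 → t=1.184, apex=1.716, x_land=65.748, impact vy=-5.799
  bounce: vy ← 0.49·5.799 = 2.842
Arc 4: start y=0.000, vy=2.842 → t=0.580, apex=0.412, x_land=70.312, impact vy=-2.842
  bounce: vy ← 0.49·2.842 = 1.392
Arc 5: start y=0.000, vy=1.392 → t=0.284, apex=0.099, x_land=72.549, impact vy=-1.392
  bounce: vy ← 0.49·1.392 = 0.682
Arc 6: start y=0.000, vy=0.682 → t=0.139, apex=0.024, x_land=73.644, impact vy=-0.682
  bounce: vy ← 0.49·0.682 = 0.334
Arc 7: start y=0.000, vy=0.334 → t=0.068, apex=0.006, x_land=74.181, impact vy=-0.334
  bounce: vy ← 0.49·0.334 = 0.164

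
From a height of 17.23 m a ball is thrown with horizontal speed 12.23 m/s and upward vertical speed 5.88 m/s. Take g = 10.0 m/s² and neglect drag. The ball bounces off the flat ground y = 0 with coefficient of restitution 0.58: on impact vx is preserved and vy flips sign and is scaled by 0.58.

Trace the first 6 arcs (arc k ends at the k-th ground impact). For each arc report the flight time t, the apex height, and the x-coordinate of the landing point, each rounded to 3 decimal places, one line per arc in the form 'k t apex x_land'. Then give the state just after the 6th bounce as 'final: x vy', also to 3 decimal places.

Arc 1: start y=17.230, vy=5.880 → t=2.535, apex=18.959, x_land=31.006, impact vy=-19.472
  bounce: vy ← 0.58·19.472 = 11.294
Arc 2: start y=0.000, vy=11.294 → t=2.259, apex=6.378, x_land=58.631, impact vy=-11.294
  bounce: vy ← 0.58·11.294 = 6.551
Arc 3: start y=0.000, vy=6.551 → t=1.310, apex=2.145, x_land=74.654, impact vy=-6.551
  bounce: vy ← 0.58·6.551 = 3.799
Arc 4: start y=0.000, vy=3.799 → t=0.760, apex=0.722, x_land=83.947, impact vy=-3.799
  bounce: vy ← 0.58·3.799 = 2.204
Arc 5: start y=0.000, vy=2.204 → t=0.441, apex=0.243, x_land=89.337, impact vy=-2.204
  bounce: vy ← 0.58·2.204 = 1.278
Arc 6: start y=0.000, vy=1.278 → t=0.256, apex=0.082, x_land=92.463, impact vy=-1.278
  bounce: vy ← 0.58·1.278 = 0.741

1 2.535 18.959 31.006
2 2.259 6.378 58.631
3 1.310 2.145 74.654
4 0.760 0.722 83.947
5 0.441 0.243 89.337
6 0.256 0.082 92.463
final: 92.463 0.741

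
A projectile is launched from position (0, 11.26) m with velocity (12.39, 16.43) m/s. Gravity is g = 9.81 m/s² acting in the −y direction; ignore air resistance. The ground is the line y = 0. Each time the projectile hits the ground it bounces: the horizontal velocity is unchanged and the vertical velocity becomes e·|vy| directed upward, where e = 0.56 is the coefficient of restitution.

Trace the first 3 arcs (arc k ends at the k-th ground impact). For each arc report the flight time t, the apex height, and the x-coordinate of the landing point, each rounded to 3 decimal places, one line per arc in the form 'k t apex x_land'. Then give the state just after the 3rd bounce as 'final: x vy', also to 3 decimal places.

Arc 1: start y=11.260, vy=16.430 → t=3.933, apex=25.019, x_land=48.733, impact vy=-22.155
  bounce: vy ← 0.56·22.155 = 12.407
Arc 2: start y=0.000, vy=12.407 → t=2.529, apex=7.846, x_land=80.074, impact vy=-12.407
  bounce: vy ← 0.56·12.407 = 6.948
Arc 3: start y=0.000, vy=6.948 → t=1.417, apex=2.460, x_land=97.624, impact vy=-6.948
  bounce: vy ← 0.56·6.948 = 3.891

1 3.933 25.019 48.733
2 2.529 7.846 80.074
3 1.417 2.460 97.624
final: 97.624 3.891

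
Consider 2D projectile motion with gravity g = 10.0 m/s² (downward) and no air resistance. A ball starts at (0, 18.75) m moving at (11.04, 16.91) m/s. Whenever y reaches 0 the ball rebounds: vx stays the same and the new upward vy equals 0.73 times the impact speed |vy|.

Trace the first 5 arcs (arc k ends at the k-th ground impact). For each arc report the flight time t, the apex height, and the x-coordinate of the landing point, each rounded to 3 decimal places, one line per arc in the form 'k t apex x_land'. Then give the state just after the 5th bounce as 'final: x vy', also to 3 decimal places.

Arc 1: start y=18.750, vy=16.910 → t=4.262, apex=33.047, x_land=47.051, impact vy=-25.709
  bounce: vy ← 0.73·25.709 = 18.768
Arc 2: start y=0.000, vy=18.768 → t=3.754, apex=17.611, x_land=88.490, impact vy=-18.768
  bounce: vy ← 0.73·18.768 = 13.700
Arc 3: start y=0.000, vy=13.700 → t=2.740, apex=9.385, x_land=118.740, impact vy=-13.700
  bounce: vy ← 0.73·13.700 = 10.001
Arc 4: start y=0.000, vy=10.001 → t=2.000, apex=5.001, x_land=140.823, impact vy=-10.001
  bounce: vy ← 0.73·10.001 = 7.301
Arc 5: start y=0.000, vy=7.301 → t=1.460, apex=2.665, x_land=156.943, impact vy=-7.301
  bounce: vy ← 0.73·7.301 = 5.330

1 4.262 33.047 47.051
2 3.754 17.611 88.490
3 2.740 9.385 118.740
4 2.000 5.001 140.823
5 1.460 2.665 156.943
final: 156.943 5.330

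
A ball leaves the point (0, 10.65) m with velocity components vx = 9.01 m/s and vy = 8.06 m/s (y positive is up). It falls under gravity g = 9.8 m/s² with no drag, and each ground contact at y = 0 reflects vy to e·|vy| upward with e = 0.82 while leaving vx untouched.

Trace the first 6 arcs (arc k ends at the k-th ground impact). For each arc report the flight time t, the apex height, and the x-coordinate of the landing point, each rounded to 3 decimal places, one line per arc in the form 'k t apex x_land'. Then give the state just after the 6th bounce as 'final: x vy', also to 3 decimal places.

1 2.511 13.964 22.621
2 2.769 9.390 47.566
3 2.270 6.314 68.020
4 1.862 4.245 84.793
5 1.527 2.855 98.547
6 1.252 1.919 109.825
final: 109.825 5.029

Arc 1: start y=10.650, vy=8.060 → t=2.511, apex=13.964, x_land=22.621, impact vy=-16.544
  bounce: vy ← 0.82·16.544 = 13.566
Arc 2: start y=0.000, vy=13.566 → t=2.769, apex=9.390, x_land=47.566, impact vy=-13.566
  bounce: vy ← 0.82·13.566 = 11.124
Arc 3: start y=0.000, vy=11.124 → t=2.270, apex=6.314, x_land=68.020, impact vy=-11.124
  bounce: vy ← 0.82·11.124 = 9.122
Arc 4: start y=0.000, vy=9.122 → t=1.862, apex=4.245, x_land=84.793, impact vy=-9.122
  bounce: vy ← 0.82·9.122 = 7.480
Arc 5: start y=0.000, vy=7.480 → t=1.527, apex=2.855, x_land=98.547, impact vy=-7.480
  bounce: vy ← 0.82·7.480 = 6.134
Arc 6: start y=0.000, vy=6.134 → t=1.252, apex=1.919, x_land=109.825, impact vy=-6.134
  bounce: vy ← 0.82·6.134 = 5.029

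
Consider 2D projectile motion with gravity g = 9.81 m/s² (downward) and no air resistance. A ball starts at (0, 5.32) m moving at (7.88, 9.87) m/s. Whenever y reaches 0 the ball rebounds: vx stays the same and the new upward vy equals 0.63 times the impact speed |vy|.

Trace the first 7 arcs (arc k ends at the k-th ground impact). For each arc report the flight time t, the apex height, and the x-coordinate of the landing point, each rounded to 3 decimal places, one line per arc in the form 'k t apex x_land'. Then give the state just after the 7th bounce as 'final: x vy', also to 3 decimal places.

1 2.454 10.285 19.339
2 1.825 4.082 33.716
3 1.149 1.620 42.774
4 0.724 0.643 48.481
5 0.456 0.255 52.076
6 0.287 0.101 54.341
7 0.181 0.040 55.767
final: 55.767 0.560

Arc 1: start y=5.320, vy=9.870 → t=2.454, apex=10.285, x_land=19.339, impact vy=-14.205
  bounce: vy ← 0.63·14.205 = 8.949
Arc 2: start y=0.000, vy=8.949 → t=1.825, apex=4.082, x_land=33.716, impact vy=-8.949
  bounce: vy ← 0.63·8.949 = 5.638
Arc 3: start y=0.000, vy=5.638 → t=1.149, apex=1.620, x_land=42.774, impact vy=-5.638
  bounce: vy ← 0.63·5.638 = 3.552
Arc 4: start y=0.000, vy=3.552 → t=0.724, apex=0.643, x_land=48.481, impact vy=-3.552
  bounce: vy ← 0.63·3.552 = 2.238
Arc 5: start y=0.000, vy=2.238 → t=0.456, apex=0.255, x_land=52.076, impact vy=-2.238
  bounce: vy ← 0.63·2.238 = 1.410
Arc 6: start y=0.000, vy=1.410 → t=0.287, apex=0.101, x_land=54.341, impact vy=-1.410
  bounce: vy ← 0.63·1.410 = 0.888
Arc 7: start y=0.000, vy=0.888 → t=0.181, apex=0.040, x_land=55.767, impact vy=-0.888
  bounce: vy ← 0.63·0.888 = 0.560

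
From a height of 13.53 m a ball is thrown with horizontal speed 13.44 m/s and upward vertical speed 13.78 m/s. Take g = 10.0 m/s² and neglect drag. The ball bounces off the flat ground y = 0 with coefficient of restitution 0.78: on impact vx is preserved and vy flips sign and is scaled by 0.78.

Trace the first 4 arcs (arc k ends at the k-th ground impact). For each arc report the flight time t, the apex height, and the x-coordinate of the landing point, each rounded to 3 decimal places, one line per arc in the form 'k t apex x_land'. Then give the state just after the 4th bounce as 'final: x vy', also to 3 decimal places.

Arc 1: start y=13.530, vy=13.780 → t=3.524, apex=23.024, x_land=47.361, impact vy=-21.459
  bounce: vy ← 0.78·21.459 = 16.738
Arc 2: start y=0.000, vy=16.738 → t=3.348, apex=14.008, x_land=92.353, impact vy=-16.738
  bounce: vy ← 0.78·16.738 = 13.056
Arc 3: start y=0.000, vy=13.056 → t=2.611, apex=8.523, x_land=127.447, impact vy=-13.056
  bounce: vy ← 0.78·13.056 = 10.183
Arc 4: start y=0.000, vy=10.183 → t=2.037, apex=5.185, x_land=154.820, impact vy=-10.183
  bounce: vy ← 0.78·10.183 = 7.943

1 3.524 23.024 47.361
2 3.348 14.008 92.353
3 2.611 8.523 127.447
4 2.037 5.185 154.820
final: 154.820 7.943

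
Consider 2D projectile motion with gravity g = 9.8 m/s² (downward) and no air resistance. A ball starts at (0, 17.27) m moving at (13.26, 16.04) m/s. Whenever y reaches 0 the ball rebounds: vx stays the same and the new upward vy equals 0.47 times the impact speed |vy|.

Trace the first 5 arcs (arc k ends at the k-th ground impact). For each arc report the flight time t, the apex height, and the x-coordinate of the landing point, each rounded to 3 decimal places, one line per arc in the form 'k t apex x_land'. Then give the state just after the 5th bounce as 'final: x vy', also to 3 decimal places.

Arc 1: start y=17.270, vy=16.040 → t=4.127, apex=30.397, x_land=54.729, impact vy=-24.408
  bounce: vy ← 0.47·24.408 = 11.472
Arc 2: start y=0.000, vy=11.472 → t=2.341, apex=6.715, x_land=85.774, impact vy=-11.472
  bounce: vy ← 0.47·11.472 = 5.392
Arc 3: start y=0.000, vy=5.392 → t=1.100, apex=1.483, x_land=100.365, impact vy=-5.392
  bounce: vy ← 0.47·5.392 = 2.534
Arc 4: start y=0.000, vy=2.534 → t=0.517, apex=0.328, x_land=107.223, impact vy=-2.534
  bounce: vy ← 0.47·2.534 = 1.191
Arc 5: start y=0.000, vy=1.191 → t=0.243, apex=0.072, x_land=110.446, impact vy=-1.191
  bounce: vy ← 0.47·1.191 = 0.560

1 4.127 30.397 54.729
2 2.341 6.715 85.774
3 1.100 1.483 100.365
4 0.517 0.328 107.223
5 0.243 0.072 110.446
final: 110.446 0.560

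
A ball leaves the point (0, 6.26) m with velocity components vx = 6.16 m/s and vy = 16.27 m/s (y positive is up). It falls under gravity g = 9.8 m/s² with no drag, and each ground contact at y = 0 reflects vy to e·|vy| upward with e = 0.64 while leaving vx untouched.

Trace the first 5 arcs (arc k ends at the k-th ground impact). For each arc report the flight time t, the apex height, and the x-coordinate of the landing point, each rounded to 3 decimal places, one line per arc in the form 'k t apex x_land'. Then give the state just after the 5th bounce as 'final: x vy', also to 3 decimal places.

1 3.669 19.766 22.599
2 2.571 8.096 38.435
3 1.645 3.316 48.570
4 1.053 1.358 55.057
5 0.674 0.556 59.208
final: 59.208 2.113

Arc 1: start y=6.260, vy=16.270 → t=3.669, apex=19.766, x_land=22.599, impact vy=-19.683
  bounce: vy ← 0.64·19.683 = 12.597
Arc 2: start y=0.000, vy=12.597 → t=2.571, apex=8.096, x_land=38.435, impact vy=-12.597
  bounce: vy ← 0.64·12.597 = 8.062
Arc 3: start y=0.000, vy=8.062 → t=1.645, apex=3.316, x_land=48.570, impact vy=-8.062
  bounce: vy ← 0.64·8.062 = 5.160
Arc 4: start y=0.000, vy=5.160 → t=1.053, apex=1.358, x_land=55.057, impact vy=-5.160
  bounce: vy ← 0.64·5.160 = 3.302
Arc 5: start y=0.000, vy=3.302 → t=0.674, apex=0.556, x_land=59.208, impact vy=-3.302
  bounce: vy ← 0.64·3.302 = 2.113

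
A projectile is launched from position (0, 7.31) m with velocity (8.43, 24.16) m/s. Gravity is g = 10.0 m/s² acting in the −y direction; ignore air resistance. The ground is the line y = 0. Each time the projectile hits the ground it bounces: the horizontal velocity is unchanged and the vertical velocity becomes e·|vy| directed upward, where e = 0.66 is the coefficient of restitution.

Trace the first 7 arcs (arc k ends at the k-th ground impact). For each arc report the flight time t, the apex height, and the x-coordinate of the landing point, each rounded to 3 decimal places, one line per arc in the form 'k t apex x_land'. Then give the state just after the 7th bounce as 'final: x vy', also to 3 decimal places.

1 5.118 36.495 43.142
2 3.566 15.897 73.205
3 2.354 6.925 93.047
4 1.553 3.016 106.142
5 1.025 1.314 114.785
6 0.677 0.572 120.490
7 0.447 0.249 124.255
final: 124.255 1.474

Arc 1: start y=7.310, vy=24.160 → t=5.118, apex=36.495, x_land=43.142, impact vy=-27.017
  bounce: vy ← 0.66·27.017 = 17.831
Arc 2: start y=0.000, vy=17.831 → t=3.566, apex=15.897, x_land=73.205, impact vy=-17.831
  bounce: vy ← 0.66·17.831 = 11.769
Arc 3: start y=0.000, vy=11.769 → t=2.354, apex=6.925, x_land=93.047, impact vy=-11.769
  bounce: vy ← 0.66·11.769 = 7.767
Arc 4: start y=0.000, vy=7.767 → t=1.553, apex=3.016, x_land=106.142, impact vy=-7.767
  bounce: vy ← 0.66·7.767 = 5.126
Arc 5: start y=0.000, vy=5.126 → t=1.025, apex=1.314, x_land=114.785, impact vy=-5.126
  bounce: vy ← 0.66·5.126 = 3.383
Arc 6: start y=0.000, vy=3.383 → t=0.677, apex=0.572, x_land=120.490, impact vy=-3.383
  bounce: vy ← 0.66·3.383 = 2.233
Arc 7: start y=0.000, vy=2.233 → t=0.447, apex=0.249, x_land=124.255, impact vy=-2.233
  bounce: vy ← 0.66·2.233 = 1.474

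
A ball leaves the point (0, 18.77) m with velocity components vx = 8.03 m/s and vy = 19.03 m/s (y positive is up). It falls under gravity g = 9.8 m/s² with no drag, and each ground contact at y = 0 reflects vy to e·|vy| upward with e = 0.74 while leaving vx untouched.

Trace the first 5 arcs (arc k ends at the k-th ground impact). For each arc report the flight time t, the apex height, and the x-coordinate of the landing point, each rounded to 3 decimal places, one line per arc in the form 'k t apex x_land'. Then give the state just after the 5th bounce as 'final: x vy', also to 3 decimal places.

Arc 1: start y=18.770, vy=19.030 → t=4.699, apex=37.247, x_land=37.732, impact vy=-27.019
  bounce: vy ← 0.74·27.019 = 19.994
Arc 2: start y=0.000, vy=19.994 → t=4.080, apex=20.396, x_land=70.498, impact vy=-19.994
  bounce: vy ← 0.74·19.994 = 14.796
Arc 3: start y=0.000, vy=14.796 → t=3.020, apex=11.169, x_land=94.745, impact vy=-14.796
  bounce: vy ← 0.74·14.796 = 10.949
Arc 4: start y=0.000, vy=10.949 → t=2.234, apex=6.116, x_land=112.687, impact vy=-10.949
  bounce: vy ← 0.74·10.949 = 8.102
Arc 5: start y=0.000, vy=8.102 → t=1.653, apex=3.349, x_land=125.965, impact vy=-8.102
  bounce: vy ← 0.74·8.102 = 5.996

1 4.699 37.247 37.732
2 4.080 20.396 70.498
3 3.020 11.169 94.745
4 2.234 6.116 112.687
5 1.653 3.349 125.965
final: 125.965 5.996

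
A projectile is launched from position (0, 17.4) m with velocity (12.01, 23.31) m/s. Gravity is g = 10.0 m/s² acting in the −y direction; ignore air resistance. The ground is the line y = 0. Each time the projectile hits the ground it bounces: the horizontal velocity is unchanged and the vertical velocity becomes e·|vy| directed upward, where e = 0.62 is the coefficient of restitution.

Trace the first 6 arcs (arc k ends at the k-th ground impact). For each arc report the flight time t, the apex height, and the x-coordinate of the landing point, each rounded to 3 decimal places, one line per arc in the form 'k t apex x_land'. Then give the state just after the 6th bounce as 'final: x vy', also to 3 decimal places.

Arc 1: start y=17.400, vy=23.310 → t=5.317, apex=44.568, x_land=63.852, impact vy=-29.856
  bounce: vy ← 0.62·29.856 = 18.510
Arc 2: start y=0.000, vy=18.510 → t=3.702, apex=17.132, x_land=108.314, impact vy=-18.510
  bounce: vy ← 0.62·18.510 = 11.476
Arc 3: start y=0.000, vy=11.476 → t=2.295, apex=6.585, x_land=135.881, impact vy=-11.476
  bounce: vy ← 0.62·11.476 = 7.115
Arc 4: start y=0.000, vy=7.115 → t=1.423, apex=2.531, x_land=152.972, impact vy=-7.115
  bounce: vy ← 0.62·7.115 = 4.412
Arc 5: start y=0.000, vy=4.412 → t=0.882, apex=0.973, x_land=163.568, impact vy=-4.412
  bounce: vy ← 0.62·4.412 = 2.735
Arc 6: start y=0.000, vy=2.735 → t=0.547, apex=0.374, x_land=170.138, impact vy=-2.735
  bounce: vy ← 0.62·2.735 = 1.696

1 5.317 44.568 63.852
2 3.702 17.132 108.314
3 2.295 6.585 135.881
4 1.423 2.531 152.972
5 0.882 0.973 163.568
6 0.547 0.374 170.138
final: 170.138 1.696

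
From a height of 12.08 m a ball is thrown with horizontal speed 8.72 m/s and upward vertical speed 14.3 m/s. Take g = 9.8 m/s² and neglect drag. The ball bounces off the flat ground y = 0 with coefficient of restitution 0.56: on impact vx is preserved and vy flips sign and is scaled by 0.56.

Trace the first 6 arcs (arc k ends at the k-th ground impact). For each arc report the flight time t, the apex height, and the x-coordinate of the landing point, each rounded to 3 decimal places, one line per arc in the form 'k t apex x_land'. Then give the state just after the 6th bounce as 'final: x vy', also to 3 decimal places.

Arc 1: start y=12.080, vy=14.300 → t=3.603, apex=22.513, x_land=31.415, impact vy=-21.006
  bounce: vy ← 0.56·21.006 = 11.763
Arc 2: start y=0.000, vy=11.763 → t=2.401, apex=7.060, x_land=52.349, impact vy=-11.763
  bounce: vy ← 0.56·11.763 = 6.588
Arc 3: start y=0.000, vy=6.588 → t=1.344, apex=2.214, x_land=64.072, impact vy=-6.588
  bounce: vy ← 0.56·6.588 = 3.689
Arc 4: start y=0.000, vy=3.689 → t=0.753, apex=0.694, x_land=70.637, impact vy=-3.689
  bounce: vy ← 0.56·3.689 = 2.066
Arc 5: start y=0.000, vy=2.066 → t=0.422, apex=0.218, x_land=74.314, impact vy=-2.066
  bounce: vy ← 0.56·2.066 = 1.157
Arc 6: start y=0.000, vy=1.157 → t=0.236, apex=0.068, x_land=76.373, impact vy=-1.157
  bounce: vy ← 0.56·1.157 = 0.648

1 3.603 22.513 31.415
2 2.401 7.060 52.349
3 1.344 2.214 64.072
4 0.753 0.694 70.637
5 0.422 0.218 74.314
6 0.236 0.068 76.373
final: 76.373 0.648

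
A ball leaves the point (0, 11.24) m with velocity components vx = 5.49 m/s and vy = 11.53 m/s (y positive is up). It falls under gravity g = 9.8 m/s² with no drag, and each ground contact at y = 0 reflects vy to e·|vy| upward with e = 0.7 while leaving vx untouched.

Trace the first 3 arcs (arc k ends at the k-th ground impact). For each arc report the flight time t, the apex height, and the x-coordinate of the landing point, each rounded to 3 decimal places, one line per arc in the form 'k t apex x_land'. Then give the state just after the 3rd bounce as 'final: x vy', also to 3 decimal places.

1 3.094 18.023 16.988
2 2.685 8.831 31.729
3 1.879 4.327 42.047
final: 42.047 6.447

Arc 1: start y=11.240, vy=11.530 → t=3.094, apex=18.023, x_land=16.988, impact vy=-18.795
  bounce: vy ← 0.7·18.795 = 13.156
Arc 2: start y=0.000, vy=13.156 → t=2.685, apex=8.831, x_land=31.729, impact vy=-13.156
  bounce: vy ← 0.7·13.156 = 9.209
Arc 3: start y=0.000, vy=9.209 → t=1.879, apex=4.327, x_land=42.047, impact vy=-9.209
  bounce: vy ← 0.7·9.209 = 6.447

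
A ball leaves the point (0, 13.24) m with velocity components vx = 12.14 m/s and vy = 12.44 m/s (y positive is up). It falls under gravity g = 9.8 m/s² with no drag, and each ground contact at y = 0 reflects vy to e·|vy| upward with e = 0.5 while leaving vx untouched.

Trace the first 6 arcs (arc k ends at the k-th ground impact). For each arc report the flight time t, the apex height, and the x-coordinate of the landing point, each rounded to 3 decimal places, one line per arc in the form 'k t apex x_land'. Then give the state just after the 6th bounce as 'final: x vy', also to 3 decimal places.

Arc 1: start y=13.240, vy=12.440 → t=3.346, apex=21.136, x_land=40.624, impact vy=-20.353
  bounce: vy ← 0.5·20.353 = 10.177
Arc 2: start y=0.000, vy=10.177 → t=2.077, apex=5.284, x_land=65.837, impact vy=-10.177
  bounce: vy ← 0.5·10.177 = 5.088
Arc 3: start y=0.000, vy=5.088 → t=1.038, apex=1.321, x_land=78.443, impact vy=-5.088
  bounce: vy ← 0.5·5.088 = 2.544
Arc 4: start y=0.000, vy=2.544 → t=0.519, apex=0.330, x_land=84.747, impact vy=-2.544
  bounce: vy ← 0.5·2.544 = 1.272
Arc 5: start y=0.000, vy=1.272 → t=0.260, apex=0.083, x_land=87.898, impact vy=-1.272
  bounce: vy ← 0.5·1.272 = 0.636
Arc 6: start y=0.000, vy=0.636 → t=0.130, apex=0.021, x_land=89.474, impact vy=-0.636
  bounce: vy ← 0.5·0.636 = 0.318

1 3.346 21.136 40.624
2 2.077 5.284 65.837
3 1.038 1.321 78.443
4 0.519 0.330 84.747
5 0.260 0.083 87.898
6 0.130 0.021 89.474
final: 89.474 0.318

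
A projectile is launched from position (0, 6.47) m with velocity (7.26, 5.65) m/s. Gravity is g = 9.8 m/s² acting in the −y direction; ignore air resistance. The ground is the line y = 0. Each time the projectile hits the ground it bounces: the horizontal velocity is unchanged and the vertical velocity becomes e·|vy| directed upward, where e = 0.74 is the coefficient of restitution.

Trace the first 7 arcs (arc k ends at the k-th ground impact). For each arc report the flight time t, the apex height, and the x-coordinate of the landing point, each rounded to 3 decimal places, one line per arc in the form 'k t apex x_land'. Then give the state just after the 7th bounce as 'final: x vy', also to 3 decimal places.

1 1.862 8.099 13.519
2 1.903 4.435 27.333
3 1.408 2.429 37.555
4 1.042 1.330 45.119
5 0.771 0.728 50.717
6 0.571 0.399 54.859
7 0.422 0.218 57.924
final: 57.924 1.531

Arc 1: start y=6.470, vy=5.650 → t=1.862, apex=8.099, x_land=13.519, impact vy=-12.599
  bounce: vy ← 0.74·12.599 = 9.323
Arc 2: start y=0.000, vy=9.323 → t=1.903, apex=4.435, x_land=27.333, impact vy=-9.323
  bounce: vy ← 0.74·9.323 = 6.899
Arc 3: start y=0.000, vy=6.899 → t=1.408, apex=2.429, x_land=37.555, impact vy=-6.899
  bounce: vy ← 0.74·6.899 = 5.105
Arc 4: start y=0.000, vy=5.105 → t=1.042, apex=1.330, x_land=45.119, impact vy=-5.105
  bounce: vy ← 0.74·5.105 = 3.778
Arc 5: start y=0.000, vy=3.778 → t=0.771, apex=0.728, x_land=50.717, impact vy=-3.778
  bounce: vy ← 0.74·3.778 = 2.796
Arc 6: start y=0.000, vy=2.796 → t=0.571, apex=0.399, x_land=54.859, impact vy=-2.796
  bounce: vy ← 0.74·2.796 = 2.069
Arc 7: start y=0.000, vy=2.069 → t=0.422, apex=0.218, x_land=57.924, impact vy=-2.069
  bounce: vy ← 0.74·2.069 = 1.531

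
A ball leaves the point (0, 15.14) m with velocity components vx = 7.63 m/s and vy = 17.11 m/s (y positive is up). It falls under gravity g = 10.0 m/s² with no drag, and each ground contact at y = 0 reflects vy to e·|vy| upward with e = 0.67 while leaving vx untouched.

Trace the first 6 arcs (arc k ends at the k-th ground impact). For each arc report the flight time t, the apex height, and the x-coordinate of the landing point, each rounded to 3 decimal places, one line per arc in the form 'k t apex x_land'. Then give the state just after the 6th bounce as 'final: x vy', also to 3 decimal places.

Arc 1: start y=15.140, vy=17.110 → t=4.151, apex=29.778, x_land=31.675, impact vy=-24.404
  bounce: vy ← 0.67·24.404 = 16.351
Arc 2: start y=0.000, vy=16.351 → t=3.270, apex=13.367, x_land=56.626, impact vy=-16.351
  bounce: vy ← 0.67·16.351 = 10.955
Arc 3: start y=0.000, vy=10.955 → t=2.191, apex=6.001, x_land=73.343, impact vy=-10.955
  bounce: vy ← 0.67·10.955 = 7.340
Arc 4: start y=0.000, vy=7.340 → t=1.468, apex=2.694, x_land=84.544, impact vy=-7.340
  bounce: vy ← 0.67·7.340 = 4.918
Arc 5: start y=0.000, vy=4.918 → t=0.984, apex=1.209, x_land=92.048, impact vy=-4.918
  bounce: vy ← 0.67·4.918 = 3.295
Arc 6: start y=0.000, vy=3.295 → t=0.659, apex=0.543, x_land=97.076, impact vy=-3.295
  bounce: vy ← 0.67·3.295 = 2.208

1 4.151 29.778 31.675
2 3.270 13.367 56.626
3 2.191 6.001 73.343
4 1.468 2.694 84.544
5 0.984 1.209 92.048
6 0.659 0.543 97.076
final: 97.076 2.208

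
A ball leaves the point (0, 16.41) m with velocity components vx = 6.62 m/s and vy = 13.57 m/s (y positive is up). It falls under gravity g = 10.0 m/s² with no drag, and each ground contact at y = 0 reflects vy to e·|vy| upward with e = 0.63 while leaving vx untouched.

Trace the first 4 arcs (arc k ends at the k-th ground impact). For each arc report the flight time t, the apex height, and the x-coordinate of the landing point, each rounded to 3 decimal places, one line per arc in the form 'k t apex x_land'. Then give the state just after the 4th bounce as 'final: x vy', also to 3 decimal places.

Arc 1: start y=16.410, vy=13.570 → t=3.621, apex=25.617, x_land=23.968, impact vy=-22.635
  bounce: vy ← 0.63·22.635 = 14.260
Arc 2: start y=0.000, vy=14.260 → t=2.852, apex=10.167, x_land=42.848, impact vy=-14.260
  bounce: vy ← 0.63·14.260 = 8.984
Arc 3: start y=0.000, vy=8.984 → t=1.797, apex=4.035, x_land=54.743, impact vy=-8.984
  bounce: vy ← 0.63·8.984 = 5.660
Arc 4: start y=0.000, vy=5.660 → t=1.132, apex=1.602, x_land=62.236, impact vy=-5.660
  bounce: vy ← 0.63·5.660 = 3.566

1 3.621 25.617 23.968
2 2.852 10.167 42.848
3 1.797 4.035 54.743
4 1.132 1.602 62.236
final: 62.236 3.566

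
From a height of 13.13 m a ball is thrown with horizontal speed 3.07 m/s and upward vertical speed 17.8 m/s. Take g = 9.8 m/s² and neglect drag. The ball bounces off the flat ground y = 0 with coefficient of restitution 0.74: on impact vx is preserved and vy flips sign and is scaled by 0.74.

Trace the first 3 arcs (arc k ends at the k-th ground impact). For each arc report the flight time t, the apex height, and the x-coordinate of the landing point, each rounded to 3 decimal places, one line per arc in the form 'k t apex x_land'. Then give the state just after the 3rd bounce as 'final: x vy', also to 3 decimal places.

Arc 1: start y=13.130, vy=17.800 → t=4.261, apex=29.295, x_land=13.083, impact vy=-23.962
  bounce: vy ← 0.74·23.962 = 17.732
Arc 2: start y=0.000, vy=17.732 → t=3.619, apex=16.042, x_land=24.192, impact vy=-17.732
  bounce: vy ← 0.74·17.732 = 13.122
Arc 3: start y=0.000, vy=13.122 → t=2.678, apex=8.785, x_land=32.413, impact vy=-13.122
  bounce: vy ← 0.74·13.122 = 9.710

1 4.261 29.295 13.083
2 3.619 16.042 24.192
3 2.678 8.785 32.413
final: 32.413 9.710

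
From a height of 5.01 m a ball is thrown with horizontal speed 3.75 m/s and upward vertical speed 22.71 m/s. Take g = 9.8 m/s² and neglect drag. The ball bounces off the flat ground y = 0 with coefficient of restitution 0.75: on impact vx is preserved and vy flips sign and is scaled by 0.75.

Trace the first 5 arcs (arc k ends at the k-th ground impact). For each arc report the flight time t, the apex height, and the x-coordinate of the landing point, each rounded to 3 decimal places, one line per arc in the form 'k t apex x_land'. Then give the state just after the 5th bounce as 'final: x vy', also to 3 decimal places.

1 4.846 31.323 18.171
2 3.793 17.619 32.393
3 2.844 9.911 43.060
4 2.133 5.575 51.060
5 1.600 3.136 57.060
final: 57.060 5.880

Arc 1: start y=5.010, vy=22.710 → t=4.846, apex=31.323, x_land=18.171, impact vy=-24.778
  bounce: vy ← 0.75·24.778 = 18.583
Arc 2: start y=0.000, vy=18.583 → t=3.793, apex=17.619, x_land=32.393, impact vy=-18.583
  bounce: vy ← 0.75·18.583 = 13.938
Arc 3: start y=0.000, vy=13.938 → t=2.844, apex=9.911, x_land=43.060, impact vy=-13.938
  bounce: vy ← 0.75·13.938 = 10.453
Arc 4: start y=0.000, vy=10.453 → t=2.133, apex=5.575, x_land=51.060, impact vy=-10.453
  bounce: vy ← 0.75·10.453 = 7.840
Arc 5: start y=0.000, vy=7.840 → t=1.600, apex=3.136, x_land=57.060, impact vy=-7.840
  bounce: vy ← 0.75·7.840 = 5.880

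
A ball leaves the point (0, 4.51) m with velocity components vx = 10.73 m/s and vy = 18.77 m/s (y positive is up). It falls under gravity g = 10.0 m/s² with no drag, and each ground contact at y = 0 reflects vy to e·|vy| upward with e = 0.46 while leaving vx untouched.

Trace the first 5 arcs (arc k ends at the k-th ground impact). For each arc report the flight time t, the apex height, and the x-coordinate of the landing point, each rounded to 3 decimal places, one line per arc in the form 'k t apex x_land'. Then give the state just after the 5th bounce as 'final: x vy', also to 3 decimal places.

Arc 1: start y=4.510, vy=18.770 → t=3.981, apex=22.126, x_land=42.712, impact vy=-21.036
  bounce: vy ← 0.46·21.036 = 9.677
Arc 2: start y=0.000, vy=9.677 → t=1.935, apex=4.682, x_land=63.478, impact vy=-9.677
  bounce: vy ← 0.46·9.677 = 4.451
Arc 3: start y=0.000, vy=4.451 → t=0.890, apex=0.991, x_land=73.030, impact vy=-4.451
  bounce: vy ← 0.46·4.451 = 2.048
Arc 4: start y=0.000, vy=2.048 → t=0.410, apex=0.210, x_land=77.424, impact vy=-2.048
  bounce: vy ← 0.46·2.048 = 0.942
Arc 5: start y=0.000, vy=0.942 → t=0.188, apex=0.044, x_land=79.445, impact vy=-0.942
  bounce: vy ← 0.46·0.942 = 0.433

1 3.981 22.126 42.712
2 1.935 4.682 63.478
3 0.890 0.991 73.030
4 0.410 0.210 77.424
5 0.188 0.044 79.445
final: 79.445 0.433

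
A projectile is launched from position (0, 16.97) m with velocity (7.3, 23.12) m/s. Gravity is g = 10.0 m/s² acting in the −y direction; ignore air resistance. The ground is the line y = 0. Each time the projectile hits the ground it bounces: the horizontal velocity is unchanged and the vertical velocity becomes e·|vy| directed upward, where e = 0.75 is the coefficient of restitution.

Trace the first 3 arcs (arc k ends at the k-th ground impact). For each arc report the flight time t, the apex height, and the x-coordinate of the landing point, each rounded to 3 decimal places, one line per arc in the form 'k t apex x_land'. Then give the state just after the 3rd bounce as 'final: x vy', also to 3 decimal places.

Arc 1: start y=16.970, vy=23.120 → t=5.268, apex=43.697, x_land=38.458, impact vy=-29.562
  bounce: vy ← 0.75·29.562 = 22.172
Arc 2: start y=0.000, vy=22.172 → t=4.434, apex=24.579, x_land=70.829, impact vy=-22.172
  bounce: vy ← 0.75·22.172 = 16.629
Arc 3: start y=0.000, vy=16.629 → t=3.326, apex=13.826, x_land=95.107, impact vy=-16.629
  bounce: vy ← 0.75·16.629 = 12.472

1 5.268 43.697 38.458
2 4.434 24.579 70.829
3 3.326 13.826 95.107
final: 95.107 12.472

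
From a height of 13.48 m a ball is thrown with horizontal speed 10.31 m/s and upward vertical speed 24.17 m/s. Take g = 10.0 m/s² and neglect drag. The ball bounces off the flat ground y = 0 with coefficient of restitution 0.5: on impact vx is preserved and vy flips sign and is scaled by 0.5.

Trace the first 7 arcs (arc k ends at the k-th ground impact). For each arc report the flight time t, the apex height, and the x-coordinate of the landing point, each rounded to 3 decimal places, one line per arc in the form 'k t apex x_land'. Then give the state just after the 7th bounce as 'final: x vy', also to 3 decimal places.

Arc 1: start y=13.480, vy=24.170 → t=5.339, apex=42.689, x_land=55.045, impact vy=-29.220
  bounce: vy ← 0.5·29.220 = 14.610
Arc 2: start y=0.000, vy=14.610 → t=2.922, apex=10.672, x_land=85.170, impact vy=-14.610
  bounce: vy ← 0.5·14.610 = 7.305
Arc 3: start y=0.000, vy=7.305 → t=1.461, apex=2.668, x_land=100.233, impact vy=-7.305
  bounce: vy ← 0.5·7.305 = 3.652
Arc 4: start y=0.000, vy=3.652 → t=0.730, apex=0.667, x_land=107.764, impact vy=-3.652
  bounce: vy ← 0.5·3.652 = 1.826
Arc 5: start y=0.000, vy=1.826 → t=0.365, apex=0.167, x_land=111.530, impact vy=-1.826
  bounce: vy ← 0.5·1.826 = 0.913
Arc 6: start y=0.000, vy=0.913 → t=0.183, apex=0.042, x_land=113.413, impact vy=-0.913
  bounce: vy ← 0.5·0.913 = 0.457
Arc 7: start y=0.000, vy=0.457 → t=0.091, apex=0.010, x_land=114.354, impact vy=-0.457
  bounce: vy ← 0.5·0.457 = 0.228

1 5.339 42.689 55.045
2 2.922 10.672 85.170
3 1.461 2.668 100.233
4 0.730 0.667 107.764
5 0.365 0.167 111.530
6 0.183 0.042 113.413
7 0.091 0.010 114.354
final: 114.354 0.228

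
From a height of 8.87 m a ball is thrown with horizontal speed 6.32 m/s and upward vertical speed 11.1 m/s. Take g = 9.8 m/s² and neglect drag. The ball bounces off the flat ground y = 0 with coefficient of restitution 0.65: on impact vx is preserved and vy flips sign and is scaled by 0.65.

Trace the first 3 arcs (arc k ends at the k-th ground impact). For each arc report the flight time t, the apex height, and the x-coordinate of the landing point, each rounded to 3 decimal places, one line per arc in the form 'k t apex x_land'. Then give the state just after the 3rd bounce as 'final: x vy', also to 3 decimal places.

1 2.891 15.156 18.273
2 2.286 6.404 32.723
3 1.486 2.705 42.115
final: 42.115 4.733

Arc 1: start y=8.870, vy=11.100 → t=2.891, apex=15.156, x_land=18.273, impact vy=-17.235
  bounce: vy ← 0.65·17.235 = 11.203
Arc 2: start y=0.000, vy=11.203 → t=2.286, apex=6.404, x_land=32.723, impact vy=-11.203
  bounce: vy ← 0.65·11.203 = 7.282
Arc 3: start y=0.000, vy=7.282 → t=1.486, apex=2.705, x_land=42.115, impact vy=-7.282
  bounce: vy ← 0.65·7.282 = 4.733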